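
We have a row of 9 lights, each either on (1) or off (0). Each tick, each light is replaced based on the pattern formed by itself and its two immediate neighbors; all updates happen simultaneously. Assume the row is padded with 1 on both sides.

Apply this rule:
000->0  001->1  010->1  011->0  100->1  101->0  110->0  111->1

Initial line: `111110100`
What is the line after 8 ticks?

000011100

111100111
111011011
110000001
101000010
001100110
110011000
101100101
000011100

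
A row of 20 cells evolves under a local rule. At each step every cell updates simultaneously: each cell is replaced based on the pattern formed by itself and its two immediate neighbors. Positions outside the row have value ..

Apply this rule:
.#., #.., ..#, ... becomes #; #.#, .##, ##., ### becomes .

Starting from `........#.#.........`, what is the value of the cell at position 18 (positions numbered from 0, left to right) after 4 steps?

.

#########.##########
....................
####################
....................
position 18 holds .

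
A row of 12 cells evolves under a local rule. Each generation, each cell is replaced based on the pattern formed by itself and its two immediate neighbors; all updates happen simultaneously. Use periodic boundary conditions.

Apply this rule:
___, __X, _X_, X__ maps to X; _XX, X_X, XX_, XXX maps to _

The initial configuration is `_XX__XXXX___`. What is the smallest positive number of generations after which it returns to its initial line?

2

X__XX____XXX
_XX__XXXX___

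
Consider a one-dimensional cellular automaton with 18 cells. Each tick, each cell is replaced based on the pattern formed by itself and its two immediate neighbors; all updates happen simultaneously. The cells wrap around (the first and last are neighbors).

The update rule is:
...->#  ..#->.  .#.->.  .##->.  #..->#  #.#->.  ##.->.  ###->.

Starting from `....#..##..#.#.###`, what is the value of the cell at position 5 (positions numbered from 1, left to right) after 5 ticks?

tick 1: ###..#...#........
tick 2: ...#..##..#######.
tick 3: ##..#...#........#
tick 4: ..#..##..#######..
tick 5: #..#...#........##
position 5 holds .

.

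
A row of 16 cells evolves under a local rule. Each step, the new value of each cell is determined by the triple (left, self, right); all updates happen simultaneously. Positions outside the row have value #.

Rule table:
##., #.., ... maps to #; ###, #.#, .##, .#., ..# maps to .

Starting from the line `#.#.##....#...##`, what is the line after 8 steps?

..##..###...###.

#....####..##...
####....##..###.
...####..##...#.
##....##..###...
.####..##...###.
....##..###...#.
###..##...###...
..##..###...###.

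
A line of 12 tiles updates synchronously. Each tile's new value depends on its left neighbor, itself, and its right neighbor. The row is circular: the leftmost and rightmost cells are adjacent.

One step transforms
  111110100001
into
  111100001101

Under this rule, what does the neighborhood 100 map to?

0

At position 7 the neighborhood is 100; the next row has 0 there.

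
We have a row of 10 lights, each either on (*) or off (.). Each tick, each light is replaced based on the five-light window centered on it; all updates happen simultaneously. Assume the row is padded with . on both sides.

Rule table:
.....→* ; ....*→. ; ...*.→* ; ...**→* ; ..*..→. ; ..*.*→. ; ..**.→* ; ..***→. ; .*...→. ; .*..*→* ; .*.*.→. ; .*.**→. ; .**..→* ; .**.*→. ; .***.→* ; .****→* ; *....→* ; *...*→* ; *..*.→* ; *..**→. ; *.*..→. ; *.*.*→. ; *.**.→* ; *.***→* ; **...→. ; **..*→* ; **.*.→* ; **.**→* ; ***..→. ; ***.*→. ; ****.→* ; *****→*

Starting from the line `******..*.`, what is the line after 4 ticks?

tick 1: .****.**..
tick 2: *.**.***.*
tick 3: ..*.***.*.
tick 4: .*..**.*..

.*..**.*..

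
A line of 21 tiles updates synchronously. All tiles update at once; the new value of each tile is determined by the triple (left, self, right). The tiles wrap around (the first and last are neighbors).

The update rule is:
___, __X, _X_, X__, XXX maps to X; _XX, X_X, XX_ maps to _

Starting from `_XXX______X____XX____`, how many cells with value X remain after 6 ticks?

X_X_XXXXXXXXXXX__XXXX
__X__XXXXXXXXX_XX_XXX
XXXXX_XXXXXXX______X_
_XXX___XXXXX_XXXXXXX_
X_X_XXX_XXX___XXXXX_X
__X__X___X_XXX_XXX___
count of X: 9

9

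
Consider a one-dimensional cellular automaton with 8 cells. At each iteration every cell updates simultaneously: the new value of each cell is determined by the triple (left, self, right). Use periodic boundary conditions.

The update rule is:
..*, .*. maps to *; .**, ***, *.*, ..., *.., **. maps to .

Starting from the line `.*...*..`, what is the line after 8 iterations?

.*...*..

iteration 1: **..**..
iteration 2: ...*...*
iteration 3: ..**..**
iteration 4: .*...*..  (repeats iteration 0; period 4)
iteration 8: .*...*..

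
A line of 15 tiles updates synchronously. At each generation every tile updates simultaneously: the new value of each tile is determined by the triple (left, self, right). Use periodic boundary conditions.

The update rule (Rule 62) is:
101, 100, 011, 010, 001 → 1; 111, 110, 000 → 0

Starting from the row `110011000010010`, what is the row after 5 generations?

101110100111111
011001111100000
110111000010000
101100100111001
011011111100111

011011111100111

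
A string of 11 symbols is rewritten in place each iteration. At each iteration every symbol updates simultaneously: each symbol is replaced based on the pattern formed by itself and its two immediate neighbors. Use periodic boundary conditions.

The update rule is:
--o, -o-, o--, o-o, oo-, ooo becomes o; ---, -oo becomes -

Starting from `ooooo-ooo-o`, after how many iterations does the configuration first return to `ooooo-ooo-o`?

11

oooooo-ooo-
-oooooo-ooo
o-oooooo-oo
oo-oooooo-o
ooo-oooooo-
-ooo-oooooo
o-ooo-ooooo
oo-ooo-oooo
ooo-ooo-ooo
oooo-ooo-oo
ooooo-ooo-o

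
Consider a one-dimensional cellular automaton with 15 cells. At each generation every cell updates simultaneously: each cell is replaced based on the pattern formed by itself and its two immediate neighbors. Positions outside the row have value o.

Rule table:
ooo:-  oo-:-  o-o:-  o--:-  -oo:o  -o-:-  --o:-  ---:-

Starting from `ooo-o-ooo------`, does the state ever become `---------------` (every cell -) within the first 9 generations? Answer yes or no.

yes

------o--------
---------------
all cells are - at generation 2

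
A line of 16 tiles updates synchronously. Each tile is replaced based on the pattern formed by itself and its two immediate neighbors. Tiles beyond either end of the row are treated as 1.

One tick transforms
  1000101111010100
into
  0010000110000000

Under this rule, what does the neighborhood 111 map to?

1

At position 7 the neighborhood is 111; the next row has 1 there.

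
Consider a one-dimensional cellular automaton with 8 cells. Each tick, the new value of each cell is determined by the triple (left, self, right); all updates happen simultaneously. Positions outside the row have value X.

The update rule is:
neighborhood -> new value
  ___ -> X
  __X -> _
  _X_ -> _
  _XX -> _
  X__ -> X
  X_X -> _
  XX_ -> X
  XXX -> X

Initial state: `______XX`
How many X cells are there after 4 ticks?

tick 1: XXXXX__X
tick 2: XXXXXX__
tick 3: XXXXXXX_
tick 4: XXXXXXX_
count of X: 7

7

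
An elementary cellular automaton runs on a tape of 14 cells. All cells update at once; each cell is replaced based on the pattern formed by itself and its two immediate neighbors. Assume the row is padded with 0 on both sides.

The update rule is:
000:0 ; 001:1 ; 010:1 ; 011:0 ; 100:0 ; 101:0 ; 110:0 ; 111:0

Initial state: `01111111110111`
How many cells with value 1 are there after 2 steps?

1

10000000000000
10000000000000
count of 1: 1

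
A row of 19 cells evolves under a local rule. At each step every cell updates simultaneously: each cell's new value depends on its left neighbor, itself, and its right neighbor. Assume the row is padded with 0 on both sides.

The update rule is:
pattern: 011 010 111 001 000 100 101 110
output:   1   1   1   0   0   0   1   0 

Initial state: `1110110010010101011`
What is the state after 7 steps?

1101100010011111110
1011000010011111100
1110000010011111000
1100000010011110000
1000000010011100000
1000000010011000000
1000000010010000000

1000000010010000000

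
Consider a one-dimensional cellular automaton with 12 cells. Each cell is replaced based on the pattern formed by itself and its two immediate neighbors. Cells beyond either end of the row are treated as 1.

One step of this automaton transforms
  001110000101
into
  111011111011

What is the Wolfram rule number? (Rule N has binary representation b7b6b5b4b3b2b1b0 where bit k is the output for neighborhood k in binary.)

position 3: 111 → 0  (bit 7 = 0)
position 4: 110 → 1  (bit 6 = 1)
position 10: 101 → 1  (bit 5 = 1)
position 0: 100 → 1  (bit 4 = 1)
position 2: 011 → 1  (bit 3 = 1)
position 9: 010 → 0  (bit 2 = 0)
position 1: 001 → 1  (bit 1 = 1)
position 6: 000 → 1  (bit 0 = 1)
bits b7..b0 = 01111011 = 123

123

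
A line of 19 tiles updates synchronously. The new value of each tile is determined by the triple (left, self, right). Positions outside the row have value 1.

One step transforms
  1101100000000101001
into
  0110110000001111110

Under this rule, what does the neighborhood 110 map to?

At position 1 the neighborhood is 110; the next row has 1 there.

1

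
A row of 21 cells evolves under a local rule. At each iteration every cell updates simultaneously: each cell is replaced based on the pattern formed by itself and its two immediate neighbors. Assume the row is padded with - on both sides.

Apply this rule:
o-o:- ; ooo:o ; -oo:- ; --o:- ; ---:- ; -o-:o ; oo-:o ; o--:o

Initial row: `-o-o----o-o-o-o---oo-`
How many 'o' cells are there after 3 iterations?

-o-oo---o-o-o-oo---oo
-o--oo--o-o-o--oo---o
-oo--oo-o-o-oo--oo--o
count of o: 11

11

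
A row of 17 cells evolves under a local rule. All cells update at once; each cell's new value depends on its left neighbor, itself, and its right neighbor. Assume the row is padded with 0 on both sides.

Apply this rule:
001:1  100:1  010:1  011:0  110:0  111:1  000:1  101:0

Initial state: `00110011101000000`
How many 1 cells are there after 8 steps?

11001101001111111
00110001110111110
11001110100011101
00110100111101001
11000111011001111
00111010000110110
11010011111000001
00011101110111111
count of 1: 12

12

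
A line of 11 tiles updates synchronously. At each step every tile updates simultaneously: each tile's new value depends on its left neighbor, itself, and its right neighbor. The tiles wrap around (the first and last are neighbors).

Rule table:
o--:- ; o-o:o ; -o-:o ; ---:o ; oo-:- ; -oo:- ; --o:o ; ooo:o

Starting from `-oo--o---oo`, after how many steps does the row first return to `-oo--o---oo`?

o---oo-oo--
o-oo--o---o
-o---oo-oo-
oo-oo--o---
--o---oo-oo
-oo-oo--o--
o--o---oo-o
--oo-oo--o-
oo--o---oo-
---oo-oo--o
-oo--o---oo

11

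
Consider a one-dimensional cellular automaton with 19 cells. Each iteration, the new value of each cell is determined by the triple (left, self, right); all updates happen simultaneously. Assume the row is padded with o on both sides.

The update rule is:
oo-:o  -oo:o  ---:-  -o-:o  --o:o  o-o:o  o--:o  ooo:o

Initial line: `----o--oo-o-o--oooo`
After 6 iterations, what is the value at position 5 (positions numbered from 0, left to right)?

o--oooooooooooooooo
ooooooooooooooooooo
ooooooooooooooooooo  (fixed point — unchanged through iteration 6)
position 5 holds o

o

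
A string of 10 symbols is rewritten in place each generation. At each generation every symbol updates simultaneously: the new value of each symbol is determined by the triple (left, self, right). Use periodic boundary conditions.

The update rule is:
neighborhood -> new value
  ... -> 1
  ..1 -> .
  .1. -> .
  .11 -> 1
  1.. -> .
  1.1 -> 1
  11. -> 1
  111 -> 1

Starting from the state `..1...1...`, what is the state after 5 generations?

1...1...11
1.1...1.11
11..1..111
11.....111
11.111.111

11.111.111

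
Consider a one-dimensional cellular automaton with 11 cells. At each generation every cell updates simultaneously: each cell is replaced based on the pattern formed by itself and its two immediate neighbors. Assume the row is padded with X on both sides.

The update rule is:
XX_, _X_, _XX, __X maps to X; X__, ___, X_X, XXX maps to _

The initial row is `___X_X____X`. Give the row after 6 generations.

generation 1: __XX_X___XX
generation 2: _XXX_X__XX_
generation 3: _X_X_X_XXX_
generation 4: _X_X_X_X_X_
generation 5: _X_X_X_X_X_  (fixed point — unchanged through generation 6)

_X_X_X_X_X_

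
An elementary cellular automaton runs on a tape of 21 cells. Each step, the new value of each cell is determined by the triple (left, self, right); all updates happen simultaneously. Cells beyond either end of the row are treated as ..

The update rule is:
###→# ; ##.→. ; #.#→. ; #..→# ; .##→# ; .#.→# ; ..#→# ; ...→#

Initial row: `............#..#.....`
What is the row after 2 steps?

####################.

#####################
####################.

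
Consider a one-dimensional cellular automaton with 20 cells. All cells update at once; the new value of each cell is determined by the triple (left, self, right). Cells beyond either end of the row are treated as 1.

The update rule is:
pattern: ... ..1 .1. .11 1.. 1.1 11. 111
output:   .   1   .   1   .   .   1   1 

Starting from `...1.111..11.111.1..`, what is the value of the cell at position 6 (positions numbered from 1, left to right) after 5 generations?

generation 1: ..1..111.111.111...1
generation 2: .1..1111.111.111..11
generation 3: ...11111.111.111.111
generation 4: ..111111.111.111.111
generation 5: .1111111.111.111.111
position 6 holds 1

1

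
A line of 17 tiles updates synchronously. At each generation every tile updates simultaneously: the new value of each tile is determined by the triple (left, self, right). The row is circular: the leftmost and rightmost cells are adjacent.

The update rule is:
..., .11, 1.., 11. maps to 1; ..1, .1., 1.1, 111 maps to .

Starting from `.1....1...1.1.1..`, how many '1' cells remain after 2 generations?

..111..11......11
1.1.11.1111111.11
count of 1: 13

13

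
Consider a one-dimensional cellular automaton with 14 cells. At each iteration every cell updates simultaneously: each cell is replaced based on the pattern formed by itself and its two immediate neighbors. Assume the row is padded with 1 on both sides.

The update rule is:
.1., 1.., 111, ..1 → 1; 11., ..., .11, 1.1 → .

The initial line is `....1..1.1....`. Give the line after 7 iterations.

.1...111.1.1..

1..11111.11..1
.11.111....11.
.....1.1..1...
1...11.11111.1
.1.1....111...
.1.11..1.1.1.1
.1...111.1.1..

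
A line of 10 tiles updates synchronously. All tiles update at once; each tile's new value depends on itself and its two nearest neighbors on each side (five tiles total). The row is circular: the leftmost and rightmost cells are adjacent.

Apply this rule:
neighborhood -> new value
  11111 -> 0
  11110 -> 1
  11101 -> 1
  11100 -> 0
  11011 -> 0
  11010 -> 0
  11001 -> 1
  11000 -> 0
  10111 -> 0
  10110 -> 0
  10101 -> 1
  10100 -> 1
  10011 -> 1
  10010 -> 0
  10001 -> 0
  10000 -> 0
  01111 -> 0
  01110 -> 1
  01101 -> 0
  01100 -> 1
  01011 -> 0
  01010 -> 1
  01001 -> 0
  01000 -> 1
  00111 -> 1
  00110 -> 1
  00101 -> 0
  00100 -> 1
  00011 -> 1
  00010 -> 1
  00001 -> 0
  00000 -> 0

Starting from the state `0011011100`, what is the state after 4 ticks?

tick 1: 0110001000
tick 2: 1110011100
tick 3: 1101111011
tick 4: 1100011000

1100011000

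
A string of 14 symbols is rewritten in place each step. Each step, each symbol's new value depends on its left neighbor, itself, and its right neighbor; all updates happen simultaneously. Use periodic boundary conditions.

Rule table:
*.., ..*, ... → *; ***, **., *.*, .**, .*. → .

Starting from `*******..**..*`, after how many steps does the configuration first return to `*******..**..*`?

2

.......**..**.
*******..**..*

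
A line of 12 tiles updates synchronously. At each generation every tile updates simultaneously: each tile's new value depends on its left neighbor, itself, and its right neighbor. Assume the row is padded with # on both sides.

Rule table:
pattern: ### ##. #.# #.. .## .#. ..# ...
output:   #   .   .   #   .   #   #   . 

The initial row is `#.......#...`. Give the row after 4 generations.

.#.....###.#
.##...#.#...
...#.##.##.#
#.##........

#.##........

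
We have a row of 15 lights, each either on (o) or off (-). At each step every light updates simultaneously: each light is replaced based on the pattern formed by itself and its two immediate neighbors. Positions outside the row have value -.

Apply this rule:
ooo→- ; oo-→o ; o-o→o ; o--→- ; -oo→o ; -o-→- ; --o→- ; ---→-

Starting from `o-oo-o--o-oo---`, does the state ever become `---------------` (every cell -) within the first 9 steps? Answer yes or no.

-oooo----ooo---
-o--o----o-o---
----------o----
---------------
all cells are - at step 4

yes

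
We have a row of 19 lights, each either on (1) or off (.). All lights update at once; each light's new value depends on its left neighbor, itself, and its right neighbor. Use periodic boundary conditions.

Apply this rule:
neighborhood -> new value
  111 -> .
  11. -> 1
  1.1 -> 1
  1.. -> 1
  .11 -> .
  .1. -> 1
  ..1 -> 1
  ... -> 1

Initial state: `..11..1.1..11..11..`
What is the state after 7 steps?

11111111.111.11111.

11.11111111.111.111
.11.......11..11...
1.11111111.111.1111
11.......11..11....
.11111111.111.11111
1.......11..11....1
11111111.111.11111.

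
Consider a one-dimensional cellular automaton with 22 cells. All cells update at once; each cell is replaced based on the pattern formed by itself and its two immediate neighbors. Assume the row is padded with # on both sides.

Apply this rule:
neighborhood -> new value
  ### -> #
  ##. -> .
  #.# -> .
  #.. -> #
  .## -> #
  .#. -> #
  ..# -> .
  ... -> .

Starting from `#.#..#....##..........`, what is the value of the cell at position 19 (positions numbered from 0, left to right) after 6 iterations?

..##.##...#.#.........
#.#..#.#..#.##........
..##.#.##.#.#.#.......
#.#..#.#..#.#.##......
..##.#.##.#.#.#.#.....
#.#..#.#..#.#.#.##....
position 19 holds .

.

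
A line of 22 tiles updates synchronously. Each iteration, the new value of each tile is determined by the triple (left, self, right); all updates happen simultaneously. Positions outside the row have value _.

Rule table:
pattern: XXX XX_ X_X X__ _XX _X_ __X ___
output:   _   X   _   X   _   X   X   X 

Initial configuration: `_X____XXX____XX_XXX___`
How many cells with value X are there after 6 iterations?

XXXXXX__XXXXX_X___XXXX
_____XXX____X_XXXX___X
XXXXX__XXXXXX____XXXXX
____XXX_____XXXXX____X
XXXX__XXXXXX____XXXXXX
___XXX_____XXXXX_____X
count of X: 9

9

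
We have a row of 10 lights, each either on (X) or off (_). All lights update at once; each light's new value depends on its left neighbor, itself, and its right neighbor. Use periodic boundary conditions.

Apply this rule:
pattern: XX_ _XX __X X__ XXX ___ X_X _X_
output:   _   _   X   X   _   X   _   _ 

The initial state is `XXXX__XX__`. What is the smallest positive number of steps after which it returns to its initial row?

____XX__XX
XXXX__XX__

2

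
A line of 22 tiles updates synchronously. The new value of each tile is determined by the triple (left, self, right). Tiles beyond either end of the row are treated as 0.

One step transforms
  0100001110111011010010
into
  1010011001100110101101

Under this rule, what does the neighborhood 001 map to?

At position 0 the neighborhood is 001; the next row has 1 there.

1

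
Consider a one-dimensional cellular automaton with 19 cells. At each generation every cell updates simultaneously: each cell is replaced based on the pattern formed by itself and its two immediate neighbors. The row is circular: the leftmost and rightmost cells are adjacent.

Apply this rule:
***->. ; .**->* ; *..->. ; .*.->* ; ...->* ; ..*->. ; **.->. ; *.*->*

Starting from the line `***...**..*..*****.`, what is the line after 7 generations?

*....**.....*...*..

generation 1: *...*.*...*..*....*
generation 2: ..*.***.*.*..*.**.*
generation 3: ..***..****..***.**
generation 4: ..*....*.....*..**.
generation 5: *.*.**.*.***.*..*..
generation 6: *****.****..**..*..
generation 7: *....**.....*...*..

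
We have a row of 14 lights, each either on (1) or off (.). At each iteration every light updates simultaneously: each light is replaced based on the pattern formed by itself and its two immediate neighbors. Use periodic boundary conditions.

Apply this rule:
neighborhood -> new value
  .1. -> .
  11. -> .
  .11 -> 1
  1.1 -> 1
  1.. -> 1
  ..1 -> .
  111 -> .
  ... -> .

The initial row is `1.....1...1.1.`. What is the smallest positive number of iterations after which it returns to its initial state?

14

.1.....1...1.1
1.1.....1...1.
.1.1.....1...1
1.1.1.....1...
.1.1.1.....1..
..1.1.1.....1.
...1.1.1.....1
1...1.1.1.....
.1...1.1.1....
..1...1.1.1...
...1...1.1.1..
....1...1.1.1.
.....1...1.1.1
1.....1...1.1.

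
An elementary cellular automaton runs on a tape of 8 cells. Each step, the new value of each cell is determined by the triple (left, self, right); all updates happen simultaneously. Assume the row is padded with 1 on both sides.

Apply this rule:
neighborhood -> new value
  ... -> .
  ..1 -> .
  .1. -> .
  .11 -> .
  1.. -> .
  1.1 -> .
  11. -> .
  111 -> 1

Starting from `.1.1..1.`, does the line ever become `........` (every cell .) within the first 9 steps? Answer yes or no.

........
all cells are . at step 1

yes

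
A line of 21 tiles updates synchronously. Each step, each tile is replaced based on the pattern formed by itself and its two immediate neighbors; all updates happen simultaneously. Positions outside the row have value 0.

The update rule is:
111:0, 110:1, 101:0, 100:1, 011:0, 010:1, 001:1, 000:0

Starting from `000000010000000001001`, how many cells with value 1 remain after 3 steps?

000000111000000011111
000001001100000100001
000011110110001110011
count of 1: 11

11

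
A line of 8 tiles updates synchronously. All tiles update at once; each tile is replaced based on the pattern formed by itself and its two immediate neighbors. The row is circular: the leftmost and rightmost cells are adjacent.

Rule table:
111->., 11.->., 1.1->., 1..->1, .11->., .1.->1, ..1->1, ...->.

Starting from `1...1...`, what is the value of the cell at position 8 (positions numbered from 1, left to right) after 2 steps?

11.111.1
........
position 8 holds .

.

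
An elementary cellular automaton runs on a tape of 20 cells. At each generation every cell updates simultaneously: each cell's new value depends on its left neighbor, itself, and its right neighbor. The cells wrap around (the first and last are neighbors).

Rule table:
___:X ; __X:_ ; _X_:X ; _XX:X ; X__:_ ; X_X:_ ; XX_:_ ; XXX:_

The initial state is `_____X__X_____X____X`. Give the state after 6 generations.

_X_X_X__X_X_X_X_X__X

generation 1: _XXX_X__X_XXX_X_XX_X
generation 2: _X___X__X_X___X_X__X
generation 3: _X_X_X__X_X_X_X_X__X
generation 4: _X_X_X__X_X_X_X_X__X  (fixed point — unchanged through generation 6)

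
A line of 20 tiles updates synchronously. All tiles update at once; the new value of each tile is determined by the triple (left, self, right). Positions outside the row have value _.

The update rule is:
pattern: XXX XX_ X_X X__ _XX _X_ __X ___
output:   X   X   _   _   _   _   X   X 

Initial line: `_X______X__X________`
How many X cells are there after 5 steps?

9

X__XXXXX__X__XXXXXXX
__X_XXXX_X__X_XXXXXX
XX___XXX___X___XXXXX
_X_XX_XX_XX__XX_XXXX
X___X__X__X_X_X__XXX
count of X: 9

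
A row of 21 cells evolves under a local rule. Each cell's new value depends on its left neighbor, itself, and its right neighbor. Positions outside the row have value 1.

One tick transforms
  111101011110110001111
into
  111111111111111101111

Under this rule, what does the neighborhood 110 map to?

1

At position 3 the neighborhood is 110; the next row has 1 there.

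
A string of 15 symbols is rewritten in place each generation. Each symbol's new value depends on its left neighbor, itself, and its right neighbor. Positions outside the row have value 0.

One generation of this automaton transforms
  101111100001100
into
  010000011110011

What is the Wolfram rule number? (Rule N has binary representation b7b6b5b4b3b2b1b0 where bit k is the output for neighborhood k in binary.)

position 3: 111 → 0  (bit 7 = 0)
position 6: 110 → 0  (bit 6 = 0)
position 1: 101 → 1  (bit 5 = 1)
position 7: 100 → 1  (bit 4 = 1)
position 2: 011 → 0  (bit 3 = 0)
position 0: 010 → 0  (bit 2 = 0)
position 10: 001 → 1  (bit 1 = 1)
position 8: 000 → 1  (bit 0 = 1)
bits b7..b0 = 00110011 = 51

51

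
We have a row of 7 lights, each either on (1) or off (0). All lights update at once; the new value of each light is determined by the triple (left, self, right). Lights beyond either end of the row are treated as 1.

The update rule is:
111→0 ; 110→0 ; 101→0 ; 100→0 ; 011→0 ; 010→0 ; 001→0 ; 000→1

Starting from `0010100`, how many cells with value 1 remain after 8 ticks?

5

0000000
0111110
0000000  (repeats tick 1; period 2)
tick 8: 0111110
count of 1: 5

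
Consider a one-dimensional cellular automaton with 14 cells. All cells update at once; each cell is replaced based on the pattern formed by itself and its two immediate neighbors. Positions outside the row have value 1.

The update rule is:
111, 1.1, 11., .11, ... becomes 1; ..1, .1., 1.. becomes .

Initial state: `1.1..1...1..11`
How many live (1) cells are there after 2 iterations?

9

11.....1....11
11.111...11.11
count of 1: 9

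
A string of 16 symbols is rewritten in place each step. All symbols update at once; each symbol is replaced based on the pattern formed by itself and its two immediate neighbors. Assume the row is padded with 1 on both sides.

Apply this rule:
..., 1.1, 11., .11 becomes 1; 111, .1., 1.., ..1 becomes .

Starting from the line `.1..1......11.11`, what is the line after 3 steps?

1.....1111.1111.
1.111.1..111..11
111.11...1.1..1.

111.11...1.1..1.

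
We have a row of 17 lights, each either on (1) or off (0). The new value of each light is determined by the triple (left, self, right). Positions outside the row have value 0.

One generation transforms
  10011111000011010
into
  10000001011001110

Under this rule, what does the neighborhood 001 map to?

0

At position 2 the neighborhood is 001; the next row has 0 there.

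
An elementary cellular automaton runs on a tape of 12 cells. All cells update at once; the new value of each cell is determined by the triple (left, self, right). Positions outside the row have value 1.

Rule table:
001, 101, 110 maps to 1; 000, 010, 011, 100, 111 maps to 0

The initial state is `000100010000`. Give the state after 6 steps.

001000100001
010001000010
100010000101
100100001010
101000010101
110000101010

110000101010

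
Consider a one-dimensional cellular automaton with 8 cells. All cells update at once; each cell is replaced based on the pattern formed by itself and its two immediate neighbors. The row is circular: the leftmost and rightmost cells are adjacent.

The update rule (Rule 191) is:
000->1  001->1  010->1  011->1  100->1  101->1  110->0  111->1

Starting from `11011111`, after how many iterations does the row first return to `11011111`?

8

10111111
01111111
11111110
11111101
11111011
11110111
11101111
11011111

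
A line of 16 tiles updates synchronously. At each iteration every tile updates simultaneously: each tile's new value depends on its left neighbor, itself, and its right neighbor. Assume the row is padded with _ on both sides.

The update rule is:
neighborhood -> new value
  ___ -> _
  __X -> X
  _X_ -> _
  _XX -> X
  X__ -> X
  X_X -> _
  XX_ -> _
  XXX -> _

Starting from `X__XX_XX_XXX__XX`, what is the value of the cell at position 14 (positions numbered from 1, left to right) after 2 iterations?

iteration 1: _XXX__X__X__XXX_
iteration 2: XX__XX_XX_XXX__X
position 14 holds _

_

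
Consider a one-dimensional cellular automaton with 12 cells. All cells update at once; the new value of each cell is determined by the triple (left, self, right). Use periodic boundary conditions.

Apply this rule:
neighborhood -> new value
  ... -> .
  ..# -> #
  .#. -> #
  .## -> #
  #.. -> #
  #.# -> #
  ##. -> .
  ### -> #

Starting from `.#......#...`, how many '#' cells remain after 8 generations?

10

###....###..
##.#..###.##
#.######.###
.######.####
######.####.
#####.####.#
####.####.##
###.####.###
count of #: 10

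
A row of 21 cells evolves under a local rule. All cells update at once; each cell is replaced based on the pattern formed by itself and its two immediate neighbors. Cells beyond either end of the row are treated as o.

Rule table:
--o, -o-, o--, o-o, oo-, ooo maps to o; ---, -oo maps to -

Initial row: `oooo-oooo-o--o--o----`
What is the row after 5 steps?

ooooooooo-ooooooooooo

ooooo-oooooooooooo--o
oooooo-ooooooooooooo-
ooooooo-ooooooooooooo
oooooooo-oooooooooooo
ooooooooo-ooooooooooo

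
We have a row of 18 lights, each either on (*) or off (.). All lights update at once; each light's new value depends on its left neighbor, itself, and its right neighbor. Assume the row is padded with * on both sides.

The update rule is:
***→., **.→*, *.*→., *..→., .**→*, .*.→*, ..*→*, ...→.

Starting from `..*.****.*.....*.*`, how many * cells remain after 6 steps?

.**.*..*.*....**.*
.**.*.**.*...***.*
.**.*.**.*..**.*.*
.**.*.**.*.***.*.*
.**.*.**.*.*.*.*.*
.**.*.**.*.*.*.*.*
count of *: 10

10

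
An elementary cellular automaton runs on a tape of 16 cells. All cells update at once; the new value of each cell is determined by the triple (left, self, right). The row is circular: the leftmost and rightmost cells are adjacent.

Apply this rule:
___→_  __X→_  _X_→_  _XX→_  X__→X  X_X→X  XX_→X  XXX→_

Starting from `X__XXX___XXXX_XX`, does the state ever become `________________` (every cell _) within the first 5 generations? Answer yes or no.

no

XX___XX_____XX__
_XX___XX_____XX_
__XX___XX_____XX
X__XX___XX_____X
XX__XX___XX_____
generation 5 is XX__XX___XX_____, still not uniform _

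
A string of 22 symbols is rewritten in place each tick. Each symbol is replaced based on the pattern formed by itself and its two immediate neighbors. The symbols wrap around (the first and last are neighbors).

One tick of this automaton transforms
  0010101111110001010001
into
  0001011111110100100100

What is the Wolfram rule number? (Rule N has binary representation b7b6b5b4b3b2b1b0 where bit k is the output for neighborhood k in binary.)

position 7: 111 → 1  (bit 7 = 1)
position 11: 110 → 1  (bit 6 = 1)
position 3: 101 → 1  (bit 5 = 1)
position 0: 100 → 0  (bit 4 = 0)
position 6: 011 → 1  (bit 3 = 1)
position 2: 010 → 0  (bit 2 = 0)
position 1: 001 → 0  (bit 1 = 0)
position 13: 000 → 1  (bit 0 = 1)
bits b7..b0 = 11101001 = 233

233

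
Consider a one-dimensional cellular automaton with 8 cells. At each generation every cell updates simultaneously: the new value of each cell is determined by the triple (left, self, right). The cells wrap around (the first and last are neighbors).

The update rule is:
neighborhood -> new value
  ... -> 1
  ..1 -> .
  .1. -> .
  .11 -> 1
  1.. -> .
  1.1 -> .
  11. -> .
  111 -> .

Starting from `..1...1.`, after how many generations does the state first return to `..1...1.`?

2

generation 1: 1...1...
generation 2: ..1...1.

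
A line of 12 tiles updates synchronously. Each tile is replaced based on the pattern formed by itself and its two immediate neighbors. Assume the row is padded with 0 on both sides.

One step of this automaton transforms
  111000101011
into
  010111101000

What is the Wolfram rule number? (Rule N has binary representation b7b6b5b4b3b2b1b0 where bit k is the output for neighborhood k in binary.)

151

position 1: 111 → 1  (bit 7 = 1)
position 2: 110 → 0  (bit 6 = 0)
position 7: 101 → 0  (bit 5 = 0)
position 3: 100 → 1  (bit 4 = 1)
position 0: 011 → 0  (bit 3 = 0)
position 6: 010 → 1  (bit 2 = 1)
position 5: 001 → 1  (bit 1 = 1)
position 4: 000 → 1  (bit 0 = 1)
bits b7..b0 = 10010111 = 151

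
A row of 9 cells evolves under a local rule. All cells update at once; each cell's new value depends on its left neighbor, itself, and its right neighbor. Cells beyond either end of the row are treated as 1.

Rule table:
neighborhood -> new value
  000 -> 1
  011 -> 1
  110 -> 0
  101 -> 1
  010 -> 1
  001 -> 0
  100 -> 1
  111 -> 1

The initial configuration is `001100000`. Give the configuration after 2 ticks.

tick 1: 101011110
tick 2: 011111101

011111101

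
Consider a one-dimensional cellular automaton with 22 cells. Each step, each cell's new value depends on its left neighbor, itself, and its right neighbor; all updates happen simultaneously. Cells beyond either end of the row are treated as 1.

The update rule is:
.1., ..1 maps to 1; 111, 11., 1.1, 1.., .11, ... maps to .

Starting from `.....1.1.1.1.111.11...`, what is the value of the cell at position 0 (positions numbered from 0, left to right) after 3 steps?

step 1: ....11.1.1.1.........1
step 2: ...1...1.1.1........1.
step 3: ..11..11.1.1.......11.
position 0 holds .

.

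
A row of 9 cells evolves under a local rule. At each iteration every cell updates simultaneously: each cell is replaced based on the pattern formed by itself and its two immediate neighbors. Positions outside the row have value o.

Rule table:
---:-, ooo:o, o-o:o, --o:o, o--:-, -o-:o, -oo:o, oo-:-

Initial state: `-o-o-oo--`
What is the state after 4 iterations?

iteration 1: oooooo--o
iteration 2: ooooo--oo
iteration 3: oooo--ooo
iteration 4: ooo--oooo

ooo--oooo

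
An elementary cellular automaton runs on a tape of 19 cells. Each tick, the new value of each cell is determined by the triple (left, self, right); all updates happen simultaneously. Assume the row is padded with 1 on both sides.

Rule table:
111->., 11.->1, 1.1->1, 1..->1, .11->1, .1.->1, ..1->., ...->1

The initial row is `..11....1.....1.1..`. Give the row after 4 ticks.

tick 1: 1.11111.11111.1111.
tick 2: 111...111...111..11
tick 3: ..111.1.111.1.11.1.
tick 4: 1.1.11111.111111111

1.1.11111.111111111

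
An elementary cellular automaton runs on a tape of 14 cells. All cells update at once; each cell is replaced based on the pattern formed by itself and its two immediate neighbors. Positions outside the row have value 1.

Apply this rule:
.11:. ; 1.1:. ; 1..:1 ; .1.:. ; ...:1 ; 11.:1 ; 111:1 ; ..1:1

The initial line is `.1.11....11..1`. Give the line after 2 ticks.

....11111.111.
1111.1111..11.

1111.1111..11.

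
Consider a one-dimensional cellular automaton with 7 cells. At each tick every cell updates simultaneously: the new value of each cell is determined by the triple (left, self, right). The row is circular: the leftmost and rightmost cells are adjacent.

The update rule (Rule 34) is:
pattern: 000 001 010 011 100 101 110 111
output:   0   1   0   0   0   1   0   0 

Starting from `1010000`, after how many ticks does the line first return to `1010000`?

0100001
1000010
0000101
0001010
0010100
0101000
1010000

7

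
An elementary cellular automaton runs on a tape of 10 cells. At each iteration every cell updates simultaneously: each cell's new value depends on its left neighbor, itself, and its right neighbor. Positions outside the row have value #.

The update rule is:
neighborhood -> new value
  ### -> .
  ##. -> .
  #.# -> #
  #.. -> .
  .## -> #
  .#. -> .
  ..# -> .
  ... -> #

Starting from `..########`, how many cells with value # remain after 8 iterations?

..#.......
....#####.
.##.#....#
##.#..##.#
..#...#.##
....#..##.
.##....#.#
##..##..##
count of #: 6

6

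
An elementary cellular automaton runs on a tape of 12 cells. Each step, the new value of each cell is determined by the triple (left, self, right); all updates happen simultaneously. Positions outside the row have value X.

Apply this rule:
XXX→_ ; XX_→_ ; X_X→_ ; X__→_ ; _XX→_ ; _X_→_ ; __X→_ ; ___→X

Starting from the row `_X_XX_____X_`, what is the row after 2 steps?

______XXX___
_XXXX_____X_

_XXXX_____X_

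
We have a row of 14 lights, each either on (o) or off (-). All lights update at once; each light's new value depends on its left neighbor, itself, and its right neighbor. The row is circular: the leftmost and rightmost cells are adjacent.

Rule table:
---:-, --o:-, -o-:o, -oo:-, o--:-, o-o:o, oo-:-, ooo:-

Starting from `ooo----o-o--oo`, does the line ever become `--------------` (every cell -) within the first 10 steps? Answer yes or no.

-------ooo----
--------------
all cells are - at step 2

yes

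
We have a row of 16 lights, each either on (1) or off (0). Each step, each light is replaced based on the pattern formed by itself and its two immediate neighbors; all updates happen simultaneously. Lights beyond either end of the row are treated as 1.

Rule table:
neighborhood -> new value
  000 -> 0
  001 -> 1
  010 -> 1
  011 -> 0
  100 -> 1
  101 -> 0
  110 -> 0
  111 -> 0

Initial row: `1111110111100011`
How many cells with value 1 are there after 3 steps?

step 1: 0000000000010100
step 2: 1000000000110111
step 3: 0100000001000000
count of 1: 2

2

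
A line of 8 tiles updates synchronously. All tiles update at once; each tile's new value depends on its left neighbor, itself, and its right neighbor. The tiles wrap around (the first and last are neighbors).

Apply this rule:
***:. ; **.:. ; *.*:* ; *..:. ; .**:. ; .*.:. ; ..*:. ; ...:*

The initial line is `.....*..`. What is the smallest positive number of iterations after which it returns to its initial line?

iteration 1: ****...*
iteration 2: .....*..

2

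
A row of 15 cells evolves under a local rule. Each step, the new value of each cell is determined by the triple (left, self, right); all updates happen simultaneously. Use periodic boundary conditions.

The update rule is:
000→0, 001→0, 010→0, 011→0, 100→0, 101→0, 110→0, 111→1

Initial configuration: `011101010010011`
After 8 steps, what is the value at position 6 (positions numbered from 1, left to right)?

0

001000000000000
000000000000000
000000000000000  (fixed point — unchanged through step 8)
position 6 holds 0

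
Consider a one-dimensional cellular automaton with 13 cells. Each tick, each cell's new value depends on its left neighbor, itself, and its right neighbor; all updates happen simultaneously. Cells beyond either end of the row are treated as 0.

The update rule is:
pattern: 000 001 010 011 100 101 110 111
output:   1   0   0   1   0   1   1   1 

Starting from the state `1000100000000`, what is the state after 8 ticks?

0111111111111

tick 1: 0010001111111
tick 2: 1000101111111
tick 3: 0010011111111
tick 4: 1000011111111
tick 5: 0011011111111
tick 6: 1011111111111
tick 7: 0111111111111
tick 8: 0111111111111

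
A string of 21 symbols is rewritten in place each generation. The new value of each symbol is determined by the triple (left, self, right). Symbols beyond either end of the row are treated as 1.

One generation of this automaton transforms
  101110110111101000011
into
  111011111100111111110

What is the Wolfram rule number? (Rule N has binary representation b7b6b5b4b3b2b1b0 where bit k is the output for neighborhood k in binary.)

127

position 3: 111 → 0  (bit 7 = 0)
position 0: 110 → 1  (bit 6 = 1)
position 1: 101 → 1  (bit 5 = 1)
position 15: 100 → 1  (bit 4 = 1)
position 2: 011 → 1  (bit 3 = 1)
position 14: 010 → 1  (bit 2 = 1)
position 18: 001 → 1  (bit 1 = 1)
position 16: 000 → 1  (bit 0 = 1)
bits b7..b0 = 01111111 = 127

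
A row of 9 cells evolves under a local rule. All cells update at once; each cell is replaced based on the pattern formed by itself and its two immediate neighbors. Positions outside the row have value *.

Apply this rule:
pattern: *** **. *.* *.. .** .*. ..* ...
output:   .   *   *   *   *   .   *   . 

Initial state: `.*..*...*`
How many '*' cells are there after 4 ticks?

3

tick 1: *.**.*.**
tick 2: *****.**.
tick 3: ....*****
tick 4: *..**....
count of *: 3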